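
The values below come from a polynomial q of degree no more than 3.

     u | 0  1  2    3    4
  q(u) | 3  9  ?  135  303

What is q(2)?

The 4 known points determine the degree-3 polynomial uniquely.
Write q(u) = au^3 + bu^2 + cu + d. Substituting each data point gives a linear system:
  d = 3
  a + b + c + d = 9
  27a + 9b + 3c + d = 135
  64a + 16b + 4c + d = 303
Solving the system yields a = 4, b = 3, c = -1, d = 3.
So q(u) = 4u^3 + 3u^2 - u + 3.
Then q(2) = 45.

45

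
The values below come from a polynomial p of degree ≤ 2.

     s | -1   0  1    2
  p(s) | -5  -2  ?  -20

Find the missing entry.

-7

The 3 known points determine the degree-2 polynomial uniquely.
Write p(s) = as^2 + bs + c. Substituting each data point gives a linear system:
  a - b + c = -5
  c = -2
  4a + 2b + c = -20
Solving the system yields a = -4, b = -1, c = -2.
So p(s) = -4s^2 - s - 2.
Then p(1) = -7.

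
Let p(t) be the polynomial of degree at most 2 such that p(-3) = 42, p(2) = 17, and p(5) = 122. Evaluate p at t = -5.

Using the Lagrange interpolation formula with nodes -3, 2, 5:
  L_0(t) = (t - 2)(t - 5) / 40
  L_1(t) = (t + 3)(t - 5) / -15
  L_2(t) = (t + 3)(t - 2) / 24
Then p(t) = 42·L_0(t) + 17·L_1(t) + 122·L_2(t).
Expanding and collecting terms gives p(t) = 5t² - 3.
Evaluating at t = -5: p(-5) = 122.

122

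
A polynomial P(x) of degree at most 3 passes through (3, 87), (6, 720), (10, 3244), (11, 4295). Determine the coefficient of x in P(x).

Write P(x) = ax^3 + bx^2 + cx + d. Substituting each data point gives a linear system:
  27a + 9b + 3c + d = 87
  216a + 36b + 6c + d = 720
  1000a + 100b + 10c + d = 3244
  1331a + 121b + 11c + d = 4295
Solving the system yields a = 3, b = 3, c = -5, d = -6.
So P(x) = 3x^3 + 3x^2 - 5x - 6.
The coefficient of x is -5.

-5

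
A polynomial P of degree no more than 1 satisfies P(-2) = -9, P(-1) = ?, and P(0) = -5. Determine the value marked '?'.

The 2 known points determine the degree-1 polynomial uniquely.
Write P(n) = an + b. Substituting each data point gives a linear system:
  -2a + b = -9
  b = -5
Solving the system yields a = 2, b = -5.
So P(n) = 2n - 5.
Then P(-1) = -7.

-7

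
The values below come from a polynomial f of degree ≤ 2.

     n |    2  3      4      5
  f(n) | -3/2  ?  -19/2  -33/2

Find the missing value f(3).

-9/2

The 3 known points determine the degree-2 polynomial uniquely.
Write f(n) = an^2 + bn + c. Substituting each data point gives a linear system:
  4a + 2b + c = -3/2
  16a + 4b + c = -19/2
  25a + 5b + c = -33/2
Solving the system yields a = -1, b = 2, c = -3/2.
So f(n) = -n^2 + 2n - 3/2.
Then f(3) = -9/2.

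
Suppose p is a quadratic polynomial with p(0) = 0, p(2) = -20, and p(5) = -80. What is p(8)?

-176

Write p(t) = at^2 + bt + c. Substituting each data point gives a linear system:
  c = 0
  4a + 2b + c = -20
  25a + 5b + c = -80
Solving the system yields a = -2, b = -6, c = 0.
So p(t) = -2t² - 6t.
Then p(8) = -176.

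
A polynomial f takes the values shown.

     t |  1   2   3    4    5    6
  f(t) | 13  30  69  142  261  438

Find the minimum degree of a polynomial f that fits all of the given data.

Forward differences of the values at t = 1, 2, 3, 4, 5, 6:
  f  : 13  30  69  142  261  438
  Δ  : 17  39  73  119  177
  Δ^2: 22  34  46  58
  Δ^3: 12  12  12
  Δ^4: 0  0
  Δ^5: 0
The third differences are constant (12) and nonzero, while all higher differences vanish, so the minimal degree is 3.

3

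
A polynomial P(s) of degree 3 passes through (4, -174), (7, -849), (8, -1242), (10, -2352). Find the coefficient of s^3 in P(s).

-2

Write P(s) = as^3 + bs^2 + cs + d. Substituting each data point gives a linear system:
  64a + 16b + 4c + d = -174
  343a + 49b + 7c + d = -849
  512a + 64b + 8c + d = -1242
  1000a + 100b + 10c + d = -2352
Solving the system yields a = -2, b = -4, c = 5, d = -2.
So P(s) = -2s^3 - 4s^2 + 5s - 2.
The leading coefficient is -2.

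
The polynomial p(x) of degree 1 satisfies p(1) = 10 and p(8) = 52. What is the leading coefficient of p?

6

Write p(x) = ax + b. Substituting each data point gives a linear system:
  a + b = 10
  8a + b = 52
Solving the system yields a = 6, b = 4.
So p(x) = 6x + 4.
The leading coefficient is 6.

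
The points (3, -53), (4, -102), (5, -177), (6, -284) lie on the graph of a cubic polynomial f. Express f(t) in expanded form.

f(t) = -t^3 - t^2 - 5t - 2

Write f(t) = at^3 + bt^2 + ct + d. Substituting each data point gives a linear system:
  27a + 9b + 3c + d = -53
  64a + 16b + 4c + d = -102
  125a + 25b + 5c + d = -177
  216a + 36b + 6c + d = -284
Solving the system yields a = -1, b = -1, c = -5, d = -2.
So f(t) = -t^3 - t^2 - 5t - 2.
Check: f(6) = -284. ✓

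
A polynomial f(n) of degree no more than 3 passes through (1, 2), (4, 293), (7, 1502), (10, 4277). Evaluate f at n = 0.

Write f(n) = an^3 + bn^2 + cn + d. Substituting each data point gives a linear system:
  a + b + c + d = 2
  64a + 16b + 4c + d = 293
  343a + 49b + 7c + d = 1502
  1000a + 100b + 10c + d = 4277
Solving the system yields a = 4, b = 3, c = -2, d = -3.
So f(n) = 4n³ + 3n² - 2n - 3.
Then f(0) = -3.

-3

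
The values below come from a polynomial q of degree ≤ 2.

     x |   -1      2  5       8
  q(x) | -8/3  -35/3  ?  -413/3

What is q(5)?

-170/3

On equispaced nodes a degree-2 polynomial has vanishing third forward difference, so
  - q(-1) + 3·q(2) - 3·q(5) + q(8) = 0.
Substituting the known values and solving for q(5):
  -3·q(5) = 170
  q(5) = -170/3.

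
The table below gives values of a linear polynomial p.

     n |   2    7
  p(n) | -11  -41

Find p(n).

p(n) = -6n + 1

Using the Lagrange interpolation formula with nodes 2, 7:
  L_0(n) = (n - 7) / -5
  L_1(n) = (n - 2) / 5
Then p(n) = -11·L_0(n) - 41·L_1(n).
Expanding and collecting terms gives p(n) = -6n + 1.
Check: p(2) = -11. ✓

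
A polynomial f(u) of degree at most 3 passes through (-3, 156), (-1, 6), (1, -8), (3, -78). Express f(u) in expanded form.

f(u) = -4u^3 + 5u^2 - 3u - 6

Write f(u) = au^3 + bu^2 + cu + d. Substituting each data point gives a linear system:
  -27a + 9b - 3c + d = 156
  -a + b - c + d = 6
  a + b + c + d = -8
  27a + 9b + 3c + d = -78
Solving the system yields a = -4, b = 5, c = -3, d = -6.
So f(u) = -4u³ + 5u² - 3u - 6.
Check: f(1) = -8. ✓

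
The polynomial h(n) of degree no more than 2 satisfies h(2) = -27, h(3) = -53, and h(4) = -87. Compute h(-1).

Forward differences of the values at n = 2, 3, 4:
  h  : -27  -53  -87
  Δ  : -26  -34
  Δ^2: -8
The second differences are constant, confirming degree 2.
Interpolating (Newton forward form) and evaluating at n = -1 gives h(-1) = 3.

3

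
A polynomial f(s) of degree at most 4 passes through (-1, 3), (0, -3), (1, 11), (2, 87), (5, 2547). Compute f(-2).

83

Write f(s) = as^4 + bs^3 + cs^2 + ds + e. Substituting each data point gives a linear system:
  a - b + c - d + e = 3
  e = -3
  a + b + c + d + e = 11
  16a + 8b + 4c + 2d + e = 87
  625a + 125b + 25c + 5d + e = 2547
Solving the system yields a = 4, b = -1, c = 6, d = 5, e = -3.
So f(s) = 4s^4 - s^3 + 6s^2 + 5s - 3.
Then f(-2) = 83.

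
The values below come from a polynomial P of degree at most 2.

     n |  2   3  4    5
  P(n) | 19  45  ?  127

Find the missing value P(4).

On equispaced nodes a degree-2 polynomial has vanishing third forward difference, so
  - P(2) + 3·P(3) - 3·P(4) + P(5) = 0.
Substituting the known values and solving for P(4):
  -3·P(4) = -243
  P(4) = 81.

81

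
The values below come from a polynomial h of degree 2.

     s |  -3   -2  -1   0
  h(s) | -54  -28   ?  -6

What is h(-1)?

On equispaced nodes a degree-2 polynomial has vanishing third forward difference, so
  - h(-3) + 3·h(-2) - 3·h(-1) + h(0) = 0.
Substituting the known values and solving for h(-1):
  -3·h(-1) = 36
  h(-1) = -12.

-12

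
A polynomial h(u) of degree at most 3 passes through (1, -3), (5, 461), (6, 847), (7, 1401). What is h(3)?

Using the Lagrange interpolation formula with nodes 1, 5, 6, 7:
  L_0(u) = (u - 5)(u - 6)(u - 7) / -120
  L_1(u) = (u - 1)(u - 6)(u - 7) / 8
  L_2(u) = (u - 1)(u - 5)(u - 7) / -5
  L_3(u) = (u - 1)(u - 5)(u - 6) / 12
Then h(u) = -3·L_0(u) + 461·L_1(u) + 847·L_2(u) + 1401·L_3(u).
Expanding and collecting terms gives h(u) = 5u³ - 6u² - 3u + 1.
Evaluating at u = 3: h(3) = 73.

73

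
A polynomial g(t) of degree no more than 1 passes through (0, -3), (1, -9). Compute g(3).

Write g(t) = at + b. Substituting each data point gives a linear system:
  b = -3
  a + b = -9
Solving the system yields a = -6, b = -3.
So g(t) = -6t - 3.
Then g(3) = -21.

-21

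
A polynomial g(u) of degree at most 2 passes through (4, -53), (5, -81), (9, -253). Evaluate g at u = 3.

Using the Lagrange interpolation formula with nodes 4, 5, 9:
  L_0(u) = (u - 5)(u - 9) / 5
  L_1(u) = (u - 4)(u - 9) / -4
  L_2(u) = (u - 4)(u - 5) / 20
Then g(u) = -53·L_0(u) - 81·L_1(u) - 253·L_2(u).
Expanding and collecting terms gives g(u) = -3u^2 - u - 1.
Evaluating at u = 3: g(3) = -31.

-31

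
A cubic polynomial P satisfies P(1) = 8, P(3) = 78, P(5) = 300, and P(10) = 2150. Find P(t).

P(t) = 2t^3 + t^2 + 5t

Using the Lagrange interpolation formula with nodes 1, 3, 5, 10:
  L_0(t) = (t - 3)(t - 5)(t - 10) / -72
  L_1(t) = (t - 1)(t - 5)(t - 10) / 28
  L_2(t) = (t - 1)(t - 3)(t - 10) / -40
  L_3(t) = (t - 1)(t - 3)(t - 5) / 315
Then P(t) = 8·L_0(t) + 78·L_1(t) + 300·L_2(t) + 2150·L_3(t).
Expanding and collecting terms gives P(t) = 2t³ + t² + 5t.
Check: P(5) = 300. ✓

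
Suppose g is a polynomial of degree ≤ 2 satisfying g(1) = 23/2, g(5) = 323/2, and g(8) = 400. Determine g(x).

g(x) = 6x^2 + (3/2)x + 4

Write g(x) = ax^2 + bx + c. Substituting each data point gives a linear system:
  a + b + c = 23/2
  25a + 5b + c = 323/2
  64a + 8b + c = 400
Solving the system yields a = 6, b = 3/2, c = 4.
So g(x) = 6x² + (3/2)x + 4.
Check: g(8) = 400. ✓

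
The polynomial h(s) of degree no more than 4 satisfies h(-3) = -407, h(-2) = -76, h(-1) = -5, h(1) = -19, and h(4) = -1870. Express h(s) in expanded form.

Write h(s) = as^4 + bs^3 + cs^2 + ds + e. Substituting each data point gives a linear system:
  81a - 27b + 9c - 3d + e = -407
  16a - 8b + 4c - 2d + e = -76
  a - b + c - d + e = -5
  a + b + c + d + e = -19
  256a + 64b + 16c + 4d + e = -1870
Solving the system yields a = -6, b = -4, c = -4, d = -3, e = -2.
So h(s) = -6s⁴ - 4s³ - 4s² - 3s - 2.
Check: h(1) = -19. ✓

h(s) = -6s^4 - 4s^3 - 4s^2 - 3s - 2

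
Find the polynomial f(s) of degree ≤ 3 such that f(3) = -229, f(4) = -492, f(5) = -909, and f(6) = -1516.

Using the Lagrange interpolation formula with nodes 3, 4, 5, 6:
  L_0(s) = (s - 4)(s - 5)(s - 6) / -6
  L_1(s) = (s - 3)(s - 5)(s - 6) / 2
  L_2(s) = (s - 3)(s - 4)(s - 6) / -2
  L_3(s) = (s - 3)(s - 4)(s - 5) / 6
Then f(s) = -229·L_0(s) - 492·L_1(s) - 909·L_2(s) - 1516·L_3(s).
Expanding and collecting terms gives f(s) = -6s³ - 5s² - 6s - 4.
Check: f(4) = -492. ✓

f(s) = -6s^3 - 5s^2 - 6s - 4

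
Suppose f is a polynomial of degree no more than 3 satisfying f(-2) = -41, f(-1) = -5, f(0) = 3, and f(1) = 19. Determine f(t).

f(t) = 6t^3 + 4t^2 + 6t + 3

Using the Lagrange interpolation formula with nodes -2, -1, 0, 1:
  L_0(t) = (t + 1)t(t - 1) / -6
  L_1(t) = (t + 2)t(t - 1) / 2
  L_2(t) = (t + 2)(t + 1)(t - 1) / -2
  L_3(t) = (t + 2)(t + 1)t / 6
Then f(t) = -41·L_0(t) - 5·L_1(t) + 3·L_2(t) + 19·L_3(t).
Expanding and collecting terms gives f(t) = 6t^3 + 4t^2 + 6t + 3.
Check: f(-1) = -5. ✓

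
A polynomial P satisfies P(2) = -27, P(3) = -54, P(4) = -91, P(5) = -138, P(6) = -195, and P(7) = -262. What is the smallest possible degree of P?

Forward differences of the values at t = 2, 3, 4, 5, 6, 7:
  P  : -27  -54  -91  -138  -195  -262
  Δ  : -27  -37  -47  -57  -67
  Δ^2: -10  -10  -10  -10
  Δ^3: 0  0  0
  Δ^4: 0  0
  Δ^5: 0
The second differences are constant (-10) and nonzero, while all higher differences vanish, so the minimal degree is 2.

2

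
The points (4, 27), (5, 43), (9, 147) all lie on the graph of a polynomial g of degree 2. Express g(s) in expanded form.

g(s) = 2s^2 - 2s + 3

Using the Lagrange interpolation formula with nodes 4, 5, 9:
  L_0(s) = (s - 5)(s - 9) / 5
  L_1(s) = (s - 4)(s - 9) / -4
  L_2(s) = (s - 4)(s - 5) / 20
Then g(s) = 27·L_0(s) + 43·L_1(s) + 147·L_2(s).
Expanding and collecting terms gives g(s) = 2s² - 2s + 3.
Check: g(4) = 27. ✓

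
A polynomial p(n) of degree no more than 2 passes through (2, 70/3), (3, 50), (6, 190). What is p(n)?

Using the Lagrange interpolation formula with nodes 2, 3, 6:
  L_0(n) = (n - 3)(n - 6) / 4
  L_1(n) = (n - 2)(n - 6) / -3
  L_2(n) = (n - 2)(n - 3) / 12
Then p(n) = 70/3·L_0(n) + 50·L_1(n) + 190·L_2(n).
Expanding and collecting terms gives p(n) = 5n² + (5/3)n.
Check: p(2) = 70/3. ✓

p(n) = 5n^2 + (5/3)n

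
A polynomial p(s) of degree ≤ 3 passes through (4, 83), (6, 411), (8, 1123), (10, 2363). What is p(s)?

p(s) = 3s^3 - 6s^2 - 4s + 3

Write p(s) = as^3 + bs^2 + cs + d. Substituting each data point gives a linear system:
  64a + 16b + 4c + d = 83
  216a + 36b + 6c + d = 411
  512a + 64b + 8c + d = 1123
  1000a + 100b + 10c + d = 2363
Solving the system yields a = 3, b = -6, c = -4, d = 3.
So p(s) = 3s³ - 6s² - 4s + 3.
Check: p(10) = 2363. ✓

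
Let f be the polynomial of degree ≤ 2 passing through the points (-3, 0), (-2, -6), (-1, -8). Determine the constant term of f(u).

Write f(u) = au^2 + bu + c. Substituting each data point gives a linear system:
  9a - 3b + c = 0
  4a - 2b + c = -6
  a - b + c = -8
Solving the system yields a = 2, b = 4, c = -6.
So f(u) = 2u^2 + 4u - 6.
The constant term is -6.

-6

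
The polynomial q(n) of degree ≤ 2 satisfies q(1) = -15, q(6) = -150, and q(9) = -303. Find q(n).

q(n) = -3n^2 - 6n - 6

Write q(n) = an^2 + bn + c. Substituting each data point gives a linear system:
  a + b + c = -15
  36a + 6b + c = -150
  81a + 9b + c = -303
Solving the system yields a = -3, b = -6, c = -6.
So q(n) = -3n² - 6n - 6.
Check: q(9) = -303. ✓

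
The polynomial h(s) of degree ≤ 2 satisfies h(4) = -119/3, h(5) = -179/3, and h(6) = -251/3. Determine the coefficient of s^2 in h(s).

Write h(s) = as^2 + bs + c. Substituting each data point gives a linear system:
  16a + 4b + c = -119/3
  25a + 5b + c = -179/3
  36a + 6b + c = -251/3
Solving the system yields a = -2, b = -2, c = 1/3.
So h(s) = -2s^2 - 2s + 1/3.
The leading coefficient is -2.

-2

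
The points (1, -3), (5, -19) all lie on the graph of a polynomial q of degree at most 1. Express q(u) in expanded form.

q(u) = -4u + 1

Write q(u) = au + b. Substituting each data point gives a linear system:
  a + b = -3
  5a + b = -19
Solving the system yields a = -4, b = 1.
So q(u) = -4u + 1.
Check: q(1) = -3. ✓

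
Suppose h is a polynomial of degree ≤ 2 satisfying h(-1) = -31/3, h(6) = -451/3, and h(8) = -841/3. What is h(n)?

Write h(n) = an^2 + bn + c. Substituting each data point gives a linear system:
  a - b + c = -31/3
  36a + 6b + c = -451/3
  64a + 8b + c = -841/3
Solving the system yields a = -5, b = 5, c = -1/3.
So h(n) = -5n^2 + 5n - 1/3.
Check: h(-1) = -31/3. ✓

h(n) = -5n^2 + 5n - 1/3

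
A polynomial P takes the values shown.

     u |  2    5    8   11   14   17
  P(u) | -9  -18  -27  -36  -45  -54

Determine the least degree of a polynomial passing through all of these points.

Forward differences of the values at u = 2, 5, 8, 11, 14, 17:
  P  : -9  -18  -27  -36  -45  -54
  Δ  : -9  -9  -9  -9  -9
  Δ^2: 0  0  0  0
  Δ^3: 0  0  0
  Δ^4: 0  0
  Δ^5: 0
The first differences are constant (-9) and nonzero, while all higher differences vanish, so the minimal degree is 1.

1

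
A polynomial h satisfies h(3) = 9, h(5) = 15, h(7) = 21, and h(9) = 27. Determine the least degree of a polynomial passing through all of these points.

1

Forward differences of the values at n = 3, 5, 7, 9:
  h  : 9  15  21  27
  Δ  : 6  6  6
  Δ^2: 0  0
  Δ^3: 0
The first differences are constant (6) and nonzero, while all higher differences vanish, so the minimal degree is 1.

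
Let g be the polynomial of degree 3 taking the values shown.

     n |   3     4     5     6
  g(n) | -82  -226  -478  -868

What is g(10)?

-4408

Forward differences of the values at n = 3, 4, 5, 6:
  g  : -82  -226  -478  -868
  Δ  : -144  -252  -390
  Δ^2: -108  -138
  Δ^3: -30
The third differences are constant, confirming degree 3.
Interpolating (Newton forward form) and evaluating at n = 10 gives g(10) = -4408.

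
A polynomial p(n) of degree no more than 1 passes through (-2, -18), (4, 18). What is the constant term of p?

-6

Write p(n) = an + b. Substituting each data point gives a linear system:
  -2a + b = -18
  4a + b = 18
Solving the system yields a = 6, b = -6.
So p(n) = 6n - 6.
The constant term is -6.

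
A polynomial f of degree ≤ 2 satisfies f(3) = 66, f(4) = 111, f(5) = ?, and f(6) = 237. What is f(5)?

168

The 3 known points determine the degree-2 polynomial uniquely.
Write f(t) = at^2 + bt + c. Substituting each data point gives a linear system:
  9a + 3b + c = 66
  16a + 4b + c = 111
  36a + 6b + c = 237
Solving the system yields a = 6, b = 3, c = 3.
So f(t) = 6t² + 3t + 3.
Then f(5) = 168.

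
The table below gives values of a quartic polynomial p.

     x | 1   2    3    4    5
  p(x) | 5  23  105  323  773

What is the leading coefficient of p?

Write p(x) = ax^4 + bx^3 + cx^2 + dx + e. Substituting each data point gives a linear system:
  a + b + c + d + e = 5
  16a + 8b + 4c + 2d + e = 23
  81a + 27b + 9c + 3d + e = 105
  256a + 64b + 16c + 4d + e = 323
  625a + 125b + 25c + 5d + e = 773
Solving the system yields a = 1, b = 2, c = -5, d = 4, e = 3.
So p(x) = x^4 + 2x^3 - 5x^2 + 4x + 3.
The leading coefficient is 1.

1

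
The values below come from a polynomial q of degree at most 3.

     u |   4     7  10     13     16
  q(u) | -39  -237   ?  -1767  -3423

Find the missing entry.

The 4 known points determine the degree-3 polynomial uniquely.
Write q(u) = au^3 + bu^2 + cu + d. Substituting each data point gives a linear system:
  64a + 16b + 4c + d = -39
  343a + 49b + 7c + d = -237
  2197a + 169b + 13c + d = -1767
  4096a + 256b + 16c + d = -3423
Solving the system yields a = -1, b = 3, c = -6, d = 1.
So q(u) = -u^3 + 3u^2 - 6u + 1.
Then q(10) = -759.

-759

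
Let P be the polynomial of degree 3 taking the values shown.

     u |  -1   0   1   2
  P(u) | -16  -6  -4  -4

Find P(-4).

Forward differences of the values at u = -1, 0, 1, 2:
  P  : -16  -6  -4  -4
  Δ  : 10  2  0
  Δ^2: -8  -2
  Δ^3: 6
The third differences are constant, confirming degree 3.
Interpolating (Newton forward form) and evaluating at u = -4 gives P(-4) = -154.

-154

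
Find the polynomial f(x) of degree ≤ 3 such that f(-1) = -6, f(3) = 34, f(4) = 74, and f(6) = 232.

f(x) = x^3 + 3x - 2

Write f(x) = ax^3 + bx^2 + cx + d. Substituting each data point gives a linear system:
  -a + b - c + d = -6
  27a + 9b + 3c + d = 34
  64a + 16b + 4c + d = 74
  216a + 36b + 6c + d = 232
Solving the system yields a = 1, b = 0, c = 3, d = -2.
So f(x) = x^3 + 3x - 2.
Check: f(4) = 74. ✓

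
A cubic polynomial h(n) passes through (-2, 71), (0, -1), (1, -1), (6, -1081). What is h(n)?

Write h(n) = an^3 + bn^2 + cn + d. Substituting each data point gives a linear system:
  -8a + 4b - 2c + d = 71
  d = -1
  a + b + c + d = -1
  216a + 36b + 6c + d = -1081
Solving the system yields a = -6, b = 6, c = 0, d = -1.
So h(n) = -6n³ + 6n² - 1.
Check: h(1) = -1. ✓

h(n) = -6n^3 + 6n^2 - 1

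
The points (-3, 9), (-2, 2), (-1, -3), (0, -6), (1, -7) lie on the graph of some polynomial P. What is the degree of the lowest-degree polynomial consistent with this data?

Forward differences of the values at x = -3, -2, -1, 0, 1:
  P  : 9  2  -3  -6  -7
  Δ  : -7  -5  -3  -1
  Δ^2: 2  2  2
  Δ^3: 0  0
  Δ^4: 0
The second differences are constant (2) and nonzero, while all higher differences vanish, so the minimal degree is 2.

2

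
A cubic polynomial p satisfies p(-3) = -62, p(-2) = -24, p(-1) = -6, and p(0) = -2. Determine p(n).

Write p(n) = an^3 + bn^2 + cn + d. Substituting each data point gives a linear system:
  -27a + 9b - 3c + d = -62
  -8a + 4b - 2c + d = -24
  -a + b - c + d = -6
  d = -2
Solving the system yields a = 1, b = -4, c = -1, d = -2.
So p(n) = n³ - 4n² - n - 2.
Check: p(-1) = -6. ✓

p(n) = n^3 - 4n^2 - n - 2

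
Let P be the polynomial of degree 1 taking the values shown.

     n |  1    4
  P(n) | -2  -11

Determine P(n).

P(n) = -3n + 1

Write P(n) = an + b. Substituting each data point gives a linear system:
  a + b = -2
  4a + b = -11
Solving the system yields a = -3, b = 1.
So P(n) = -3n + 1.
Check: P(1) = -2. ✓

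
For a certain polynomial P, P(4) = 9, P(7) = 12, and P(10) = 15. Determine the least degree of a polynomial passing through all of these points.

1

Forward differences of the values at u = 4, 7, 10:
  P  : 9  12  15
  Δ  : 3  3
  Δ^2: 0
The first differences are constant (3) and nonzero, while all higher differences vanish, so the minimal degree is 1.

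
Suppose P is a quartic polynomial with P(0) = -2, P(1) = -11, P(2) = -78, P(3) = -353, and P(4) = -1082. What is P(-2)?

Using the Lagrange interpolation formula with nodes 0, 1, 2, 3, 4:
  L_0(x) = (x - 1)(x - 2)(x - 3)(x - 4) / 24
  L_1(x) = x(x - 2)(x - 3)(x - 4) / -6
  L_2(x) = x(x - 1)(x - 3)(x - 4) / 4
  L_3(x) = x(x - 1)(x - 2)(x - 4) / -6
  L_4(x) = x(x - 1)(x - 2)(x - 3) / 24
Then P(x) = -2·L_0(x) - 11·L_1(x) - 78·L_2(x) - 353·L_3(x) - 1082·L_4(x).
Expanding and collecting terms gives P(x) = -4x^4 - x^3 + 2x^2 - 6x - 2.
Evaluating at x = -2: P(-2) = -38.

-38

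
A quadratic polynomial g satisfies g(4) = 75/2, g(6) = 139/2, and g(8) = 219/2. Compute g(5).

105/2

Write g(n) = an^2 + bn + c. Substituting each data point gives a linear system:
  16a + 4b + c = 75/2
  36a + 6b + c = 139/2
  64a + 8b + c = 219/2
Solving the system yields a = 1, b = 6, c = -5/2.
So g(n) = n^2 + 6n - 5/2.
Then g(5) = 105/2.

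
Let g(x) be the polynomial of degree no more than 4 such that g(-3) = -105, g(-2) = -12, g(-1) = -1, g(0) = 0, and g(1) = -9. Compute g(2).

Using the Lagrange interpolation formula with nodes -3, -2, -1, 0, 1:
  L_0(x) = (x + 2)(x + 1)x(x - 1) / 24
  L_1(x) = (x + 3)(x + 1)x(x - 1) / -6
  L_2(x) = (x + 3)(x + 2)x(x - 1) / 4
  L_3(x) = (x + 3)(x + 2)(x + 1)(x - 1) / -6
  L_4(x) = (x + 3)(x + 2)(x + 1)x / 24
Then g(x) = -105·L_0(x) - 12·L_1(x) - 1·L_2(x) + 0·L_3(x) - 9·L_4(x).
Expanding and collecting terms gives g(x) = -3x^4 - 6x^3 - 2x^2 + 2x.
Evaluating at x = 2: g(2) = -100.

-100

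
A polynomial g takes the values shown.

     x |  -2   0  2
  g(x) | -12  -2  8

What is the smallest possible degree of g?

Forward differences of the values at x = -2, 0, 2:
  g  : -12  -2  8
  Δ  : 10  10
  Δ^2: 0
The first differences are constant (10) and nonzero, while all higher differences vanish, so the minimal degree is 1.

1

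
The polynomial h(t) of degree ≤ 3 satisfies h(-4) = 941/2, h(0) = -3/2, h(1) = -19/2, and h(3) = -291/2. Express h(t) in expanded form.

Write h(t) = at^3 + bt^2 + ct + d. Substituting each data point gives a linear system:
  -64a + 16b - 4c + d = 941/2
  d = -3/2
  a + b + c + d = -19/2
  27a + 9b + 3c + d = -291/2
Solving the system yields a = -6, b = 4, c = -6, d = -3/2.
So h(t) = -6t³ + 4t² - 6t - 3/2.
Check: h(1) = -19/2. ✓

h(t) = -6t^3 + 4t^2 - 6t - 3/2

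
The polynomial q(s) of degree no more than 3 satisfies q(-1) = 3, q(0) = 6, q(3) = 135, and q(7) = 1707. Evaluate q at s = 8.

2550

Write q(s) = as^3 + bs^2 + cs + d. Substituting each data point gives a linear system:
  -a + b - c + d = 3
  d = 6
  27a + 9b + 3c + d = 135
  343a + 49b + 7c + d = 1707
Solving the system yields a = 5, b = 0, c = -2, d = 6.
So q(s) = 5s^3 - 2s + 6.
Then q(8) = 2550.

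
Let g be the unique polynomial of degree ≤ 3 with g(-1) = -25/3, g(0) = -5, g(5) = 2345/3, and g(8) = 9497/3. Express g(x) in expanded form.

g(x) = 6x^3 + (5/3)x^2 - x - 5

Write g(x) = ax^3 + bx^2 + cx + d. Substituting each data point gives a linear system:
  -a + b - c + d = -25/3
  d = -5
  125a + 25b + 5c + d = 2345/3
  512a + 64b + 8c + d = 9497/3
Solving the system yields a = 6, b = 5/3, c = -1, d = -5.
So g(x) = 6x³ + (5/3)x² - x - 5.
Check: g(8) = 9497/3. ✓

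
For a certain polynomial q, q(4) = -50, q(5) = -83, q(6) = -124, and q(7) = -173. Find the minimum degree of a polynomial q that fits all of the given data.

2

Forward differences of the values at n = 4, 5, 6, 7:
  q  : -50  -83  -124  -173
  Δ  : -33  -41  -49
  Δ^2: -8  -8
  Δ^3: 0
The second differences are constant (-8) and nonzero, while all higher differences vanish, so the minimal degree is 2.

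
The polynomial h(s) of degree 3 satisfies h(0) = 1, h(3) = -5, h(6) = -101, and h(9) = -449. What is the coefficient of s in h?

Write h(s) = as^3 + bs^2 + cs + d. Substituting each data point gives a linear system:
  d = 1
  27a + 9b + 3c + d = -5
  216a + 36b + 6c + d = -101
  729a + 81b + 9c + d = -449
Solving the system yields a = -1, b = 4, c = -5, d = 1.
So h(s) = -s^3 + 4s^2 - 5s + 1.
The coefficient of s is -5.

-5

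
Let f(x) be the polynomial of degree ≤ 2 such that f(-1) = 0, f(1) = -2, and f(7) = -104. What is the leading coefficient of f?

-2

Write f(x) = ax^2 + bx + c. Substituting each data point gives a linear system:
  a - b + c = 0
  a + b + c = -2
  49a + 7b + c = -104
Solving the system yields a = -2, b = -1, c = 1.
So f(x) = -2x^2 - x + 1.
The leading coefficient is -2.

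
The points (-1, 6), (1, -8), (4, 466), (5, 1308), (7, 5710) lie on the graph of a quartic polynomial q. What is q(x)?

q(x) = 3x^4 - 4x^3 - 2x^2 - 3x - 2

Using the Lagrange interpolation formula with nodes -1, 1, 4, 5, 7:
  L_0(x) = (x - 1)(x - 4)(x - 5)(x - 7) / 480
  L_1(x) = (x + 1)(x - 4)(x - 5)(x - 7) / -144
  L_2(x) = (x + 1)(x - 1)(x - 5)(x - 7) / 45
  L_3(x) = (x + 1)(x - 1)(x - 4)(x - 7) / -48
  L_4(x) = (x + 1)(x - 1)(x - 4)(x - 5) / 288
Then q(x) = 6·L_0(x) - 8·L_1(x) + 466·L_2(x) + 1308·L_3(x) + 5710·L_4(x).
Expanding and collecting terms gives q(x) = 3x^4 - 4x^3 - 2x^2 - 3x - 2.
Check: q(4) = 466. ✓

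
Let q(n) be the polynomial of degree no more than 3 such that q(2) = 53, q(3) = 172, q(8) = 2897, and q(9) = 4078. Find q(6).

Write q(n) = an^3 + bn^2 + cn + d. Substituting each data point gives a linear system:
  8a + 4b + 2c + d = 53
  27a + 9b + 3c + d = 172
  512a + 64b + 8c + d = 2897
  729a + 81b + 9c + d = 4078
Solving the system yields a = 5, b = 6, c = -6, d = 1.
So q(n) = 5n³ + 6n² - 6n + 1.
Then q(6) = 1261.

1261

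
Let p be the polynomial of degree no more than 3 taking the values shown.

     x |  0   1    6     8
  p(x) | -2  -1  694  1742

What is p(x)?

Write p(x) = ax^3 + bx^2 + cx + d. Substituting each data point gives a linear system:
  d = -2
  a + b + c + d = -1
  216a + 36b + 6c + d = 694
  512a + 64b + 8c + d = 1742
Solving the system yields a = 4, b = -5, c = 2, d = -2.
So p(x) = 4x³ - 5x² + 2x - 2.
Check: p(1) = -1. ✓

p(x) = 4x^3 - 5x^2 + 2x - 2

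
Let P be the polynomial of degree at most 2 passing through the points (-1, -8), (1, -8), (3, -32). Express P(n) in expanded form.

Using the Lagrange interpolation formula with nodes -1, 1, 3:
  L_0(n) = (n - 1)(n - 3) / 8
  L_1(n) = (n + 1)(n - 3) / -4
  L_2(n) = (n + 1)(n - 1) / 8
Then P(n) = -8·L_0(n) - 8·L_1(n) - 32·L_2(n).
Expanding and collecting terms gives P(n) = -3n² - 5.
Check: P(1) = -8. ✓

P(n) = -3n^2 - 5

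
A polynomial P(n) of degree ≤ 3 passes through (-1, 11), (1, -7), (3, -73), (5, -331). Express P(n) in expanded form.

P(n) = -3n^3 + 3n^2 - 6n - 1

Write P(n) = an^3 + bn^2 + cn + d. Substituting each data point gives a linear system:
  -a + b - c + d = 11
  a + b + c + d = -7
  27a + 9b + 3c + d = -73
  125a + 25b + 5c + d = -331
Solving the system yields a = -3, b = 3, c = -6, d = -1.
So P(n) = -3n³ + 3n² - 6n - 1.
Check: P(1) = -7. ✓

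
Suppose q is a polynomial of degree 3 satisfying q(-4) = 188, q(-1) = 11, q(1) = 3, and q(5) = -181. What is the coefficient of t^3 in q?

Write q(t) = at^3 + bt^2 + ct + d. Substituting each data point gives a linear system:
  -64a + 16b - 4c + d = 188
  -a + b - c + d = 11
  a + b + c + d = 3
  125a + 25b + 5c + d = -181
Solving the system yields a = -2, b = 3, c = -2, d = 4.
So q(t) = -2t^3 + 3t^2 - 2t + 4.
The leading coefficient is -2.

-2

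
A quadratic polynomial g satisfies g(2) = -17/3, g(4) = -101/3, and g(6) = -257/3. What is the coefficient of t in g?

Write g(t) = at^2 + bt + c. Substituting each data point gives a linear system:
  4a + 2b + c = -17/3
  16a + 4b + c = -101/3
  36a + 6b + c = -257/3
Solving the system yields a = -3, b = 4, c = -5/3.
So g(t) = -3t^2 + 4t - 5/3.
The coefficient of t is 4.

4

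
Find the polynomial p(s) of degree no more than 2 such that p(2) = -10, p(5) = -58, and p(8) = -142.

p(s) = -2s^2 - 2s + 2

Using the Lagrange interpolation formula with nodes 2, 5, 8:
  L_0(s) = (s - 5)(s - 8) / 18
  L_1(s) = (s - 2)(s - 8) / -9
  L_2(s) = (s - 2)(s - 5) / 18
Then p(s) = -10·L_0(s) - 58·L_1(s) - 142·L_2(s).
Expanding and collecting terms gives p(s) = -2s^2 - 2s + 2.
Check: p(5) = -58. ✓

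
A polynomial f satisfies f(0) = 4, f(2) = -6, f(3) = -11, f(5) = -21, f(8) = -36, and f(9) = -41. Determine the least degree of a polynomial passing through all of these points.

1

Divided differences on the nodes 0, 2, 3, 5, 8, 9:
  order 0: 4  -6  -11  -21  -36  -41
  order 1: -5  -5  -5  -5  -5
  order 2: 0  0  0  0
  order 3: 0  0  0
  order 4: 0  0
  order 5: 0
The order-1 divided differences are all -5 (nonzero) and every higher order vanishes, so the data lies on a polynomial of degree exactly 1.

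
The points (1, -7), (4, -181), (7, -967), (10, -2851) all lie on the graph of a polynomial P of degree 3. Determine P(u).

P(u) = -3u^3 + 2u^2 - 5u - 1

Write P(u) = au^3 + bu^2 + cu + d. Substituting each data point gives a linear system:
  a + b + c + d = -7
  64a + 16b + 4c + d = -181
  343a + 49b + 7c + d = -967
  1000a + 100b + 10c + d = -2851
Solving the system yields a = -3, b = 2, c = -5, d = -1.
So P(u) = -3u^3 + 2u^2 - 5u - 1.
Check: P(7) = -967. ✓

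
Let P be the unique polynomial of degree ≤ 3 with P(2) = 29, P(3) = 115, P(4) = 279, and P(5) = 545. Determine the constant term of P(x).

Write P(x) = ax^3 + bx^2 + cx + d. Substituting each data point gives a linear system:
  8a + 4b + 2c + d = 29
  27a + 9b + 3c + d = 115
  64a + 16b + 4c + d = 279
  125a + 25b + 5c + d = 545
Solving the system yields a = 4, b = 3, c = -5, d = -5.
So P(x) = 4x^3 + 3x^2 - 5x - 5.
The constant term is -5.

-5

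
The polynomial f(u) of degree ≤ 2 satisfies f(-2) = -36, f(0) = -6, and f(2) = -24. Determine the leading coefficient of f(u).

Write f(u) = au^2 + bu + c. Substituting each data point gives a linear system:
  4a - 2b + c = -36
  c = -6
  4a + 2b + c = -24
Solving the system yields a = -6, b = 3, c = -6.
So f(u) = -6u^2 + 3u - 6.
The leading coefficient is -6.

-6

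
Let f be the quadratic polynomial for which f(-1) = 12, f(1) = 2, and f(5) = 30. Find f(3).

Using the Lagrange interpolation formula with nodes -1, 1, 5:
  L_0(n) = (n - 1)(n - 5) / 12
  L_1(n) = (n + 1)(n - 5) / -8
  L_2(n) = (n + 1)(n - 1) / 24
Then f(n) = 12·L_0(n) + 2·L_1(n) + 30·L_2(n).
Expanding and collecting terms gives f(n) = 2n² - 5n + 5.
Evaluating at n = 3: f(3) = 8.

8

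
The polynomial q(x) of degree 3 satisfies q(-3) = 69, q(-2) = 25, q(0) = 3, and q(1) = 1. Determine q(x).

q(x) = -2x^3 + x^2 - x + 3

Using the Lagrange interpolation formula with nodes -3, -2, 0, 1:
  L_0(x) = (x + 2)x(x - 1) / -12
  L_1(x) = (x + 3)x(x - 1) / 6
  L_2(x) = (x + 3)(x + 2)(x - 1) / -6
  L_3(x) = (x + 3)(x + 2)x / 12
Then q(x) = 69·L_0(x) + 25·L_1(x) + 3·L_2(x) + 1·L_3(x).
Expanding and collecting terms gives q(x) = -2x^3 + x^2 - x + 3.
Check: q(0) = 3. ✓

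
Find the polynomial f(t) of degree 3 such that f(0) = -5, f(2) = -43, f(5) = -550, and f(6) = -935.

f(t) = -4t^3 - 2t^2 + t - 5

Write f(t) = at^3 + bt^2 + ct + d. Substituting each data point gives a linear system:
  d = -5
  8a + 4b + 2c + d = -43
  125a + 25b + 5c + d = -550
  216a + 36b + 6c + d = -935
Solving the system yields a = -4, b = -2, c = 1, d = -5.
So f(t) = -4t^3 - 2t^2 + t - 5.
Check: f(5) = -550. ✓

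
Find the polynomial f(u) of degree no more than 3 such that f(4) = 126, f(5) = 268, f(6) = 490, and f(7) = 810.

Write f(u) = au^3 + bu^2 + cu + d. Substituting each data point gives a linear system:
  64a + 16b + 4c + d = 126
  125a + 25b + 5c + d = 268
  216a + 36b + 6c + d = 490
  343a + 49b + 7c + d = 810
Solving the system yields a = 3, b = -5, c = 4, d = -2.
So f(u) = 3u³ - 5u² + 4u - 2.
Check: f(7) = 810. ✓

f(u) = 3u^3 - 5u^2 + 4u - 2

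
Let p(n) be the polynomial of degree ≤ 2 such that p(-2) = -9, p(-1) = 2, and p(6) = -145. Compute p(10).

-405

Write p(n) = an^2 + bn + c. Substituting each data point gives a linear system:
  4a - 2b + c = -9
  a - b + c = 2
  36a + 6b + c = -145
Solving the system yields a = -4, b = -1, c = 5.
So p(n) = -4n² - n + 5.
Then p(10) = -405.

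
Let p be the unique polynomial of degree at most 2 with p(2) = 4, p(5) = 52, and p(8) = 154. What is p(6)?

Forward differences of the values at u = 2, 5, 8:
  p  : 4  52  154
  Δ  : 48  102
  Δ^2: 54
The second differences are constant, confirming degree 2.
Interpolating (Newton forward form) and evaluating at u = 6 gives p(6) = 80.

80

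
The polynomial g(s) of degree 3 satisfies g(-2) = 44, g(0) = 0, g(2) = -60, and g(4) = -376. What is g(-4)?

312

Using the Lagrange interpolation formula with nodes -2, 0, 2, 4:
  L_0(s) = s(s - 2)(s - 4) / -48
  L_1(s) = (s + 2)(s - 2)(s - 4) / 16
  L_2(s) = (s + 2)s(s - 4) / -16
  L_3(s) = (s + 2)s(s - 2) / 48
Then g(s) = 44·L_0(s) + 0·L_1(s) - 60·L_2(s) - 376·L_3(s).
Expanding and collecting terms gives g(s) = -5s^3 - 2s^2 - 6s.
Evaluating at s = -4: g(-4) = 312.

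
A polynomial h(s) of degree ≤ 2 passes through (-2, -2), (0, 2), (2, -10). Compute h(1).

Forward differences of the values at s = -2, 0, 2:
  h  : -2  2  -10
  Δ  : 4  -12
  Δ^2: -16
The second differences are constant, confirming degree 2.
Interpolating (Newton forward form) and evaluating at s = 1 gives h(1) = -2.

-2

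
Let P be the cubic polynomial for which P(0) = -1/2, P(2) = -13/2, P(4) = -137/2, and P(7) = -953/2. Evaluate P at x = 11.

-4225/2

Write P(x) = ax^3 + bx^2 + cx + d. Substituting each data point gives a linear system:
  d = -1/2
  8a + 4b + 2c + d = -13/2
  64a + 16b + 4c + d = -137/2
  343a + 49b + 7c + d = -953/2
Solving the system yields a = -2, b = 5, c = -5, d = -1/2.
So P(x) = -2x^3 + 5x^2 - 5x - 1/2.
Then P(11) = -4225/2.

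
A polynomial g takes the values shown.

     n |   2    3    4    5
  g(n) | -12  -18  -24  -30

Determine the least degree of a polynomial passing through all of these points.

Forward differences of the values at n = 2, 3, 4, 5:
  g  : -12  -18  -24  -30
  Δ  : -6  -6  -6
  Δ^2: 0  0
  Δ^3: 0
The first differences are constant (-6) and nonzero, while all higher differences vanish, so the minimal degree is 1.

1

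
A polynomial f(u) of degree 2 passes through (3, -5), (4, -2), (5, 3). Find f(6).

Using the Lagrange interpolation formula with nodes 3, 4, 5:
  L_0(u) = (u - 4)(u - 5) / 2
  L_1(u) = (u - 3)(u - 5) / -1
  L_2(u) = (u - 3)(u - 4) / 2
Then f(u) = -5·L_0(u) - 2·L_1(u) + 3·L_2(u).
Expanding and collecting terms gives f(u) = u² - 4u - 2.
Evaluating at u = 6: f(6) = 10.

10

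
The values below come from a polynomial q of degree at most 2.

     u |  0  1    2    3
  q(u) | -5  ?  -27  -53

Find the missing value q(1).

On equispaced nodes a degree-2 polynomial has vanishing third forward difference, so
  - q(0) + 3·q(1) - 3·q(2) + q(3) = 0.
Substituting the known values and solving for q(1):
  3·q(1) = -33
  q(1) = -11.

-11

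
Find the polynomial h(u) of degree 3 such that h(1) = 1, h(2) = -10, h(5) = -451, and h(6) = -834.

h(u) = -5u^3 + 6u^2 + 6u - 6

Write h(u) = au^3 + bu^2 + cu + d. Substituting each data point gives a linear system:
  a + b + c + d = 1
  8a + 4b + 2c + d = -10
  125a + 25b + 5c + d = -451
  216a + 36b + 6c + d = -834
Solving the system yields a = -5, b = 6, c = 6, d = -6.
So h(u) = -5u^3 + 6u^2 + 6u - 6.
Check: h(5) = -451. ✓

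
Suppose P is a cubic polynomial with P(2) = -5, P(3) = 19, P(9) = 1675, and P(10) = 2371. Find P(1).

Using the Lagrange interpolation formula with nodes 2, 3, 9, 10:
  L_0(s) = (s - 3)(s - 9)(s - 10) / -56
  L_1(s) = (s - 2)(s - 9)(s - 10) / 42
  L_2(s) = (s - 2)(s - 3)(s - 10) / -42
  L_3(s) = (s - 2)(s - 3)(s - 9) / 56
Then P(s) = -5·L_0(s) + 19·L_1(s) + 1675·L_2(s) + 2371·L_3(s).
Expanding and collecting terms gives P(s) = 3s³ - 6s² - 3s + 1.
Evaluating at s = 1: P(1) = -5.

-5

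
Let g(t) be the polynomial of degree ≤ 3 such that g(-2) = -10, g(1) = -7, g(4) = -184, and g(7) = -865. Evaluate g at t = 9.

-1759

Write g(t) = at^3 + bt^2 + ct + d. Substituting each data point gives a linear system:
  -8a + 4b - 2c + d = -10
  a + b + c + d = -7
  64a + 16b + 4c + d = -184
  343a + 49b + 7c + d = -865
Solving the system yields a = -2, b = -4, c = 3, d = -4.
So g(t) = -2t^3 - 4t^2 + 3t - 4.
Then g(9) = -1759.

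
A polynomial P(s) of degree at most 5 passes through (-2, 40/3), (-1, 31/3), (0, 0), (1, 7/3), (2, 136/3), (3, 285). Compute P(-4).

-2288/3

Using the Lagrange interpolation formula with nodes -2, -1, 0, 1, 2, 3:
  L_0(s) = (s + 1)s(s - 1)(s - 2)(s - 3) / -120
  L_1(s) = (s + 2)s(s - 1)(s - 2)(s - 3) / 24
  L_2(s) = (s + 2)(s + 1)(s - 1)(s - 2)(s - 3) / -12
  L_3(s) = (s + 2)(s + 1)s(s - 2)(s - 3) / 12
  L_4(s) = (s + 2)(s + 1)s(s - 1)(s - 3) / -24
  L_5(s) = (s + 2)(s + 1)s(s - 1)(s - 2) / 120
Then P(s) = 40/3·L_0(s) + 31/3·L_1(s) + 0·L_2(s) + 7/3·L_3(s) + 136/3·L_4(s) + 285·L_5(s).
Expanding and collecting terms gives P(s) = s^5 + (1/3)s^4 - s^3 + 6s^2 - 4s.
Evaluating at s = -4: P(-4) = -2288/3.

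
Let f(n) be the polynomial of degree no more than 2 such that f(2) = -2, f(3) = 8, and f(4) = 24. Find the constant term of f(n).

-4

Write f(n) = an^2 + bn + c. Substituting each data point gives a linear system:
  4a + 2b + c = -2
  9a + 3b + c = 8
  16a + 4b + c = 24
Solving the system yields a = 3, b = -5, c = -4.
So f(n) = 3n^2 - 5n - 4.
The constant term is -4.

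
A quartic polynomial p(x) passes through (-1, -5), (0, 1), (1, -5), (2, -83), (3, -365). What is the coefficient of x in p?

4

Write p(x) = ax^4 + bx^3 + cx^2 + dx + e. Substituting each data point gives a linear system:
  a - b + c - d + e = -5
  e = 1
  a + b + c + d + e = -5
  16a + 8b + 4c + 2d + e = -83
  81a + 27b + 9c + 3d + e = -365
Solving the system yields a = -3, b = -4, c = -3, d = 4, e = 1.
So p(x) = -3x⁴ - 4x³ - 3x² + 4x + 1.
The coefficient of x is 4.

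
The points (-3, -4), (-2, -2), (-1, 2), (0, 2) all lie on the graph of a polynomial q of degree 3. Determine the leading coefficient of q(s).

Write q(s) = as^3 + bs^2 + cs + d. Substituting each data point gives a linear system:
  -27a + 9b - 3c + d = -4
  -8a + 4b - 2c + d = -2
  -a + b - c + d = 2
  d = 2
Solving the system yields a = -1, b = -5, c = -4, d = 2.
So q(s) = -s^3 - 5s^2 - 4s + 2.
The leading coefficient is -1.

-1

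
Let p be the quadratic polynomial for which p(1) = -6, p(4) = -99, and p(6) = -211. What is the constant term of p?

Write p(x) = ax^2 + bx + c. Substituting each data point gives a linear system:
  a + b + c = -6
  16a + 4b + c = -99
  36a + 6b + c = -211
Solving the system yields a = -5, b = -6, c = 5.
So p(x) = -5x^2 - 6x + 5.
The constant term is 5.

5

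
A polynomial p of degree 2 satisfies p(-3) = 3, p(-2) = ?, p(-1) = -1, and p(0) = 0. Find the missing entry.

0

On equispaced nodes a degree-2 polynomial has vanishing third forward difference, so
  - p(-3) + 3·p(-2) - 3·p(-1) + p(0) = 0.
Substituting the known values and solving for p(-2):
  3·p(-2) = 0
  p(-2) = 0.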